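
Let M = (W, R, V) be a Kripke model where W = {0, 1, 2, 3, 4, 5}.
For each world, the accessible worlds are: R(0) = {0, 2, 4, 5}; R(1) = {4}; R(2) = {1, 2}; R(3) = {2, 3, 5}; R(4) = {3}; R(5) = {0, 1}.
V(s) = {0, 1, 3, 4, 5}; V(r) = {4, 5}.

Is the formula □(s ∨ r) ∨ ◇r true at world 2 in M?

Recall that □ψ holds at a world iff ψ holds at every accessible world, and ◇ψ holds iff ψ holds at some accessible world.
At 2: □(s ∨ r) is false, ◇r is false, so □(s ∨ r) ∨ ◇r is false.
  At 2: □(s ∨ r) requires s ∨ r at every successor {1, 2}.
    s ∨ r fails at 2, so □(s ∨ r) is false at 2.
  At 2: ◇r requires r at some successor in {1, 2}.
    At 1: r is false.
    At 2: r is false.
  So ◇r is false at 2.

No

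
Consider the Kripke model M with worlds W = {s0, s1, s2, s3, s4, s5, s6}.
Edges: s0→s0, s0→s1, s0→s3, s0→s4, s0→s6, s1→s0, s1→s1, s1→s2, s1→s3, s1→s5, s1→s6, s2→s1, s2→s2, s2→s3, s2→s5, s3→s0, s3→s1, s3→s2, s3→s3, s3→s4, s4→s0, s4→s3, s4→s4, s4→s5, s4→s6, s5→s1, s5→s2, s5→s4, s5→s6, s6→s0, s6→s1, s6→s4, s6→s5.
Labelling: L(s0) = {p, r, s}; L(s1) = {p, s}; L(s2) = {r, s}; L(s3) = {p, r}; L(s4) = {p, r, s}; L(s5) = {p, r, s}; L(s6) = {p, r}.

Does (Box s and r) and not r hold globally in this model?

Let φ = (Box s and r) and not r. Evaluate φ at each world:
  s0 (successors {s0, s1, s3, s4, s6}): φ is false.
  s1 (successors {s0, s1, s2, s3, s5, s6}): φ is false.
  s2 (successors {s1, s2, s3, s5}): φ is false.
  s3 (successors {s0, s1, s2, s3, s4}): φ is false.
  s4 (successors {s0, s3, s4, s5, s6}): φ is false.
  s5 (successors {s1, s2, s4, s6}): φ is false.
  s6 (successors {s0, s1, s4, s5}): φ is false.
Detail at s0 (counterexample):
  At s0: Box s and r is false, not r is false, so (Box s and r) and not r is false.
    At s0: Box s is false, r is true, so Box s and r is false.
      At s0: Box s requires s at every successor {s0, s1, s3, s4, s6}.
        s fails at s3, so Box s is false at s0.

No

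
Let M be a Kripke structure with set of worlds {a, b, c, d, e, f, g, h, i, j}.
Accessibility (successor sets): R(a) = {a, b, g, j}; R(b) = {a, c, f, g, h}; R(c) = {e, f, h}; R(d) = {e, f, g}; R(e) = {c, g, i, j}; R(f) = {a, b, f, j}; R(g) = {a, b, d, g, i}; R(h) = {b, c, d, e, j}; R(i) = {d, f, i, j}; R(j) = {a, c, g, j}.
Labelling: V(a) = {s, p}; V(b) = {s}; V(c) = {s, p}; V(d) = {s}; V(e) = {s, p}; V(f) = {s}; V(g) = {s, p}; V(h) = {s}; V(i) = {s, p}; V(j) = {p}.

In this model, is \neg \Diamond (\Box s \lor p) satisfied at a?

Recall that \Box ψ holds at a world iff ψ holds at every accessible world, and \Diamond ψ holds iff ψ holds at some accessible world.
At a: \Diamond (\Box s \lor p) is true, so \neg \Diamond (\Box s \lor p) is false.
  At a: \Diamond (\Box s \lor p) requires \Box s \lor p at some successor in {a, b, g, j}.
    \Box s \lor p holds at a, so \Diamond (\Box s \lor p) is true at a.
      At a: \Box s is false, p is true, so \Box s \lor p is true.

No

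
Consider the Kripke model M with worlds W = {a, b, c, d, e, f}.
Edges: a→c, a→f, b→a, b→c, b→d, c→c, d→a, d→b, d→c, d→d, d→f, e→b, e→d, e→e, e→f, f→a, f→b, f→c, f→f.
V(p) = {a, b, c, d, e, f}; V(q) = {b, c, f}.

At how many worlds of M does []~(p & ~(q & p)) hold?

Let φ = []~(p & ~(q & p)). Evaluate φ at each world:
  a (successors {c, f}): φ is true.
  b (successors {a, c, d}): φ is false.
  c (successors {c}): φ is true.
  d (successors {a, b, c, d, f}): φ is false.
  e (successors {b, d, e, f}): φ is false.
  f (successors {a, b, c, f}): φ is false.
For instance, at b:
  At b: []~(p & ~(q & p)) requires ~(p & ~(q & p)) at every successor {a, c, d}.
    ~(p & ~(q & p)) fails at a, so []~(p & ~(q & p)) is false at b.
Satisfying worlds: {a, c}

2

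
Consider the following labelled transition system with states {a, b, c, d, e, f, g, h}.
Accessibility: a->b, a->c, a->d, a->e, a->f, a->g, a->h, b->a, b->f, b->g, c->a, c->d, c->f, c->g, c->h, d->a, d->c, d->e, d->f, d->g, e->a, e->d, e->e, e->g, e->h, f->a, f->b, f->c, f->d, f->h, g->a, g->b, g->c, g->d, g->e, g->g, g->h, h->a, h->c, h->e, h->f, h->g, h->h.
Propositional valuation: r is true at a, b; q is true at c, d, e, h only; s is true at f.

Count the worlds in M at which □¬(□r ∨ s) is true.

3

Let φ = □¬(□r ∨ s). Evaluate φ at each world:
  a (successors {b, c, d, e, f, g, h}): φ is false.
  b (successors {a, f, g}): φ is false.
  c (successors {a, d, f, g, h}): φ is false.
  d (successors {a, c, e, f, g}): φ is false.
  e (successors {a, d, e, g, h}): φ is true.
  f (successors {a, b, c, d, h}): φ is true.
  g (successors {a, b, c, d, e, g, h}): φ is true.
  h (successors {a, c, e, f, g, h}): φ is false.
For instance, at f:
  At f: □¬(□r ∨ s) requires ¬(□r ∨ s) at every successor {a, b, c, d, h}.
    At a: ¬(□r ∨ s) is true.
    At b: ¬(□r ∨ s) is true.
    At c: ¬(□r ∨ s) is true.
    At d: ¬(□r ∨ s) is true.
    At h: ¬(□r ∨ s) is true.
  So □¬(□r ∨ s) is true at f.
Satisfying worlds: {e, f, g}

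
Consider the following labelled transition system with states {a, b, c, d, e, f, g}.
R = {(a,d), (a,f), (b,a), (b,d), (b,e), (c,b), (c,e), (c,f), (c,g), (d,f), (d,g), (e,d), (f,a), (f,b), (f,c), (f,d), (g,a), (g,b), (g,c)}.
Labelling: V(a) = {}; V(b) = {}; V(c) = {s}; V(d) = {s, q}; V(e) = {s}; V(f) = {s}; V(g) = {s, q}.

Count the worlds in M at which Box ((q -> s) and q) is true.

1

Let φ = Box ((q -> s) and q). Evaluate φ at each world:
  a (successors {d, f}): φ is false.
  b (successors {a, d, e}): φ is false.
  c (successors {b, e, f, g}): φ is false.
  d (successors {f, g}): φ is false.
  e (successors {d}): φ is true.
  f (successors {a, b, c, d}): φ is false.
  g (successors {a, b, c}): φ is false.
For instance, at b:
  At b: Box ((q -> s) and q) requires (q -> s) and q at every successor {a, d, e}.
    (q -> s) and q fails at a, so Box ((q -> s) and q) is false at b.
Satisfying worlds: {e}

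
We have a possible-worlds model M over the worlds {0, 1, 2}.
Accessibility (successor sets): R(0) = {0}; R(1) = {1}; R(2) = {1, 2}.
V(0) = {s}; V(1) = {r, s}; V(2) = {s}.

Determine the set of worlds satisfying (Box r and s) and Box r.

Let φ = (Box r and s) and Box r. Evaluate φ at each world:
  0 (successors {0}): φ is false.
  1 (successors {1}): φ is true.
  2 (successors {1, 2}): φ is false.
For instance, at 1:
  At 1: Box r and s is true, Box r is true, so (Box r and s) and Box r is true.
    At 1: Box r is true, s is true, so Box r and s is true.
      At 1: Box r requires r at every successor {1}.
        At 1: r is true.
      So Box r is true at 1.
    At 1: Box r requires r at every successor {1}.
      At 1: r is true.
    So Box r is true at 1.
Satisfying worlds: {1}

1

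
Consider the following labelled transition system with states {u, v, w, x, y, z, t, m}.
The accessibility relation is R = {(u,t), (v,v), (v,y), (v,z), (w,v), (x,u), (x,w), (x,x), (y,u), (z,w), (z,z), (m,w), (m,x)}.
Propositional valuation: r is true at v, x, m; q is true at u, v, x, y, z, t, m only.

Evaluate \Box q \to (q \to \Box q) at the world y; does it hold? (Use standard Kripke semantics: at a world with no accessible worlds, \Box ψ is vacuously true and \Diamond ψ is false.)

At y: \Box q is true, q \to \Box q is true, so \Box q \to (q \to \Box q) is true.
  At y: \Box q requires q at every successor {u}.
    At u: q is true.
  So \Box q is true at y.
  At y: q is true, \Box q is true, so q \to \Box q is true.
    At y: \Box q requires q at every successor {u}.
      At u: q is true.
    So \Box q is true at y.

Yes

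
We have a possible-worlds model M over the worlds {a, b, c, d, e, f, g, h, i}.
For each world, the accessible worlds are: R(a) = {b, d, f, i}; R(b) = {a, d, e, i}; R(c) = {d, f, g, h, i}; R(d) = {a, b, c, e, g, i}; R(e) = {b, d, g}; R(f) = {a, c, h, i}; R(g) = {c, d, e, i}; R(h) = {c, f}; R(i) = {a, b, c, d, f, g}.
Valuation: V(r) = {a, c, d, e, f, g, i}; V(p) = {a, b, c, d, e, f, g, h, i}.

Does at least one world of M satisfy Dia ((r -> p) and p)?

Yes

Let φ = Dia ((r -> p) and p). Evaluate φ at each world:
  a (successors {b, d, f, i}): φ is true.
  b (successors {a, d, e, i}): φ is true.
  c (successors {d, f, g, h, i}): φ is true.
  d (successors {a, b, c, e, g, i}): φ is true.
  e (successors {b, d, g}): φ is true.
  f (successors {a, c, h, i}): φ is true.
  g (successors {c, d, e, i}): φ is true.
  h (successors {c, f}): φ is true.
  i (successors {a, b, c, d, f, g}): φ is true.
Detail at a (witness):
  At a: Dia ((r -> p) and p) requires (r -> p) and p at some successor in {b, d, f, i}.
    (r -> p) and p holds at b, so Dia ((r -> p) and p) is true at a.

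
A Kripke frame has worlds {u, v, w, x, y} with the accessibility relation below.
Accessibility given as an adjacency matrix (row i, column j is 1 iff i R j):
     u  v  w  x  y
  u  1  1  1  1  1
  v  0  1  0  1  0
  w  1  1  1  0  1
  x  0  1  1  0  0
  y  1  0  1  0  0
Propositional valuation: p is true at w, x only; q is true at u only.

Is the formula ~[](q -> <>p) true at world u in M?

No

At u: [](q -> <>p) is true, so ~[](q -> <>p) is false.
  At u: [](q -> <>p) requires q -> <>p at every successor {u, v, w, x, y}.
    At u: q -> <>p is true.
    At v: q -> <>p is true.
    At w: q -> <>p is true.
    At x: q -> <>p is true.
    At y: q -> <>p is true.
  So [](q -> <>p) is true at u.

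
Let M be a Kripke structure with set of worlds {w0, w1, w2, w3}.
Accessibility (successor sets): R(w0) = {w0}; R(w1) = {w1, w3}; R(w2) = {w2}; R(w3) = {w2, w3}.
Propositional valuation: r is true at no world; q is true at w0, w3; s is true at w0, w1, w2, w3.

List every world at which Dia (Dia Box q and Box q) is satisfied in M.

w0

Let φ = Dia (Dia Box q and Box q). Evaluate φ at each world:
  w0 (successors {w0}): φ is true.
  w1 (successors {w1, w3}): φ is false.
  w2 (successors {w2}): φ is false.
  w3 (successors {w2, w3}): φ is false.
For instance, at w3:
  At w3: Dia (Dia Box q and Box q) requires Dia Box q and Box q at some successor in {w2, w3}.
    At w2: Dia Box q and Box q is false.
    At w3: Dia Box q and Box q is false.
  So Dia (Dia Box q and Box q) is false at w3.
Satisfying worlds: {w0}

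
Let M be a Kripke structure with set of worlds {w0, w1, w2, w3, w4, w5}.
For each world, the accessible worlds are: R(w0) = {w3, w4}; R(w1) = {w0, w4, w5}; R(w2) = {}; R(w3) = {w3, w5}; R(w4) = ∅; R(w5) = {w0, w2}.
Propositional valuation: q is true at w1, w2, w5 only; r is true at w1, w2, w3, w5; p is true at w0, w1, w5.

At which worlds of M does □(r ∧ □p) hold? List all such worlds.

w2, w4

Let φ = □(r ∧ □p). Evaluate φ at each world:
  w0 (successors {w3, w4}): φ is false.
  w1 (successors {w0, w4, w5}): φ is false.
  w2 (successors ∅): φ is true.
  w3 (successors {w3, w5}): φ is false.
  w4 (successors ∅): φ is true.
  w5 (successors {w0, w2}): φ is false.
For instance, at w0:
  At w0: □(r ∧ □p) requires r ∧ □p at every successor {w3, w4}.
    r ∧ □p fails at w3, so □(r ∧ □p) is false at w0.
      At w3: r is true, □p is false, so r ∧ □p is false.
Satisfying worlds: {w2, w4}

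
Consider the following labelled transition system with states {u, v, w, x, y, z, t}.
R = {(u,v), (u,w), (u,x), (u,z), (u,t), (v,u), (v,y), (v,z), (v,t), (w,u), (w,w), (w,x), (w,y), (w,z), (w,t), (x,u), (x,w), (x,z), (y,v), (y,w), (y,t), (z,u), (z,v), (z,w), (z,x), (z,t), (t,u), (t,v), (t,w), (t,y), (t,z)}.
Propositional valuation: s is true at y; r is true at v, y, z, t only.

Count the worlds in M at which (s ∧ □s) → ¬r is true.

Let φ = (s ∧ □s) → ¬r. Evaluate φ at each world:
  u (successors {v, w, x, z, t}): φ is true.
  v (successors {u, y, z, t}): φ is true.
  w (successors {u, w, x, y, z, t}): φ is true.
  x (successors {u, w, z}): φ is true.
  y (successors {v, w, t}): φ is true.
  z (successors {u, v, w, x, t}): φ is true.
  t (successors {u, v, w, y, z}): φ is true.
For instance, at t:
  At t: s ∧ □s is false, ¬r is false, so (s ∧ □s) → ¬r is true.
    At t: s is false, □s is false, so s ∧ □s is false.
      At t: □s requires s at every successor {u, v, w, y, z}.
        s fails at u, so □s is false at t.
Satisfying worlds: {u, v, w, x, y, z, t}

7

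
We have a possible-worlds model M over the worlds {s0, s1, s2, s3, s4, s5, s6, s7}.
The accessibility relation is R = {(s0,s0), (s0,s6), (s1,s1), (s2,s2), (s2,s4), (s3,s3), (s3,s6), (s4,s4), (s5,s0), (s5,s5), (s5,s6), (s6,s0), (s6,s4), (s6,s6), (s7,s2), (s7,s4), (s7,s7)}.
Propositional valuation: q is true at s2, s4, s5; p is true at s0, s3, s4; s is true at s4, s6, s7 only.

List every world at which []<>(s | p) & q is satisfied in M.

Let φ = []<>(s | p) & q. Evaluate φ at each world:
  s0 (successors {s0, s6}): φ is false.
  s1 (successors {s1}): φ is false.
  s2 (successors {s2, s4}): φ is true.
  s3 (successors {s3, s6}): φ is false.
  s4 (successors {s4}): φ is true.
  s5 (successors {s0, s5, s6}): φ is true.
  s6 (successors {s0, s4, s6}): φ is false.
  s7 (successors {s2, s4, s7}): φ is false.
For instance, at s4:
  At s4: []<>(s | p) is true, q is true, so []<>(s | p) & q is true.
    At s4: []<>(s | p) requires <>(s | p) at every successor {s4}.
      At s4: <>(s | p) is true.
    So []<>(s | p) is true at s4.
Satisfying worlds: {s2, s4, s5}

s2, s4, s5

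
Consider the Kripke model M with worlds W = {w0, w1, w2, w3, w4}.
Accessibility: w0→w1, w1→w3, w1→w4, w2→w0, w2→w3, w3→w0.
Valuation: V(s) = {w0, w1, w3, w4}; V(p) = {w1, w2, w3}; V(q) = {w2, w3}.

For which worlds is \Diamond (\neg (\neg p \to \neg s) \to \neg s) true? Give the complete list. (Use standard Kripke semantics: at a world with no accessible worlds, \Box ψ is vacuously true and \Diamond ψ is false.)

w0, w1, w2

Let φ = \Diamond (\neg (\neg p \to \neg s) \to \neg s). Evaluate φ at each world:
  w0 (successors {w1}): φ is true.
  w1 (successors {w3, w4}): φ is true.
  w2 (successors {w0, w3}): φ is true.
  w3 (successors {w0}): φ is false.
  w4 (successors ∅): φ is false.
For instance, at w1:
  At w1: \Diamond (\neg (\neg p \to \neg s) \to \neg s) requires \neg (\neg p \to \neg s) \to \neg s at some successor in {w3, w4}.
    \neg (\neg p \to \neg s) \to \neg s holds at w3, so \Diamond (\neg (\neg p \to \neg s) \to \neg s) is true at w1.
Satisfying worlds: {w0, w1, w2}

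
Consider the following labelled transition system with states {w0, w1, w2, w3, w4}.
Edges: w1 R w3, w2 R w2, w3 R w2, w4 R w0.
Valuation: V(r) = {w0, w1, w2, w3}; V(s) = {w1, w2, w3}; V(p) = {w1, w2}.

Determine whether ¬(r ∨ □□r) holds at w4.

No

At w4: r ∨ □□r is true, so ¬(r ∨ □□r) is false.
  At w4: r is false, □□r is true, so r ∨ □□r is true.
    At w4: □□r requires □r at every successor {w0}.
      At w0: □r is true.
    So □□r is true at w4.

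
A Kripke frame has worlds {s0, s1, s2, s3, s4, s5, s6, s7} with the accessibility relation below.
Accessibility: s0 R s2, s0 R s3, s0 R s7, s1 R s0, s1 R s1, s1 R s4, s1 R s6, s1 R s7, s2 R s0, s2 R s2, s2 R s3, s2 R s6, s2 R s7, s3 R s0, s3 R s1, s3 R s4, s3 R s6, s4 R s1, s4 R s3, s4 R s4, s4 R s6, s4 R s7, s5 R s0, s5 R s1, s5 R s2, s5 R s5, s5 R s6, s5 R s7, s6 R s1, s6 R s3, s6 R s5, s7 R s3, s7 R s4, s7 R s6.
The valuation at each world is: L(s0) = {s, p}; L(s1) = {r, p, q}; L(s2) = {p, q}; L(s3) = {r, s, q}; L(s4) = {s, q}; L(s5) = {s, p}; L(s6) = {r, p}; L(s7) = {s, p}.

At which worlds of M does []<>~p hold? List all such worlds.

Let φ = []<>~p. Evaluate φ at each world:
  s0 (successors {s2, s3, s7}): φ is true.
  s1 (successors {s0, s1, s4, s6, s7}): φ is true.
  s2 (successors {s0, s2, s3, s6, s7}): φ is true.
  s3 (successors {s0, s1, s4, s6}): φ is true.
  s4 (successors {s1, s3, s4, s6, s7}): φ is true.
  s5 (successors {s0, s1, s2, s5, s6, s7}): φ is false.
  s6 (successors {s1, s3, s5}): φ is false.
  s7 (successors {s3, s4, s6}): φ is true.
For instance, at s4:
  At s4: []<>~p requires <>~p at every successor {s1, s3, s4, s6, s7}.
    At s1: <>~p is true.
    At s3: <>~p is true.
    At s4: <>~p is true.
    At s6: <>~p is true.
    At s7: <>~p is true.
  So []<>~p is true at s4.
Satisfying worlds: {s0, s1, s2, s3, s4, s7}

s0, s1, s2, s3, s4, s7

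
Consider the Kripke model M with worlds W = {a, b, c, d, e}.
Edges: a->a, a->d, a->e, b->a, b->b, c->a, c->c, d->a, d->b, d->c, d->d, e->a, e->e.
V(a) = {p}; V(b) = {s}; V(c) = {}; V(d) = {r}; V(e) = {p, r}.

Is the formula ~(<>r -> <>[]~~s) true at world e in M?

Recall that []ψ holds at a world iff ψ holds at every accessible world, and <>ψ holds iff ψ holds at some accessible world.
At e: <>r -> <>[]~~s is false, so ~(<>r -> <>[]~~s) is true.
  At e: <>r is true, <>[]~~s is false, so <>r -> <>[]~~s is false.
    At e: <>r requires r at some successor in {a, e}.
      r holds at e, so <>r is true at e.
    At e: <>[]~~s requires []~~s at some successor in {a, e}.
      At a: []~~s is false.
      At e: []~~s is false.
    So <>[]~~s is false at e.

Yes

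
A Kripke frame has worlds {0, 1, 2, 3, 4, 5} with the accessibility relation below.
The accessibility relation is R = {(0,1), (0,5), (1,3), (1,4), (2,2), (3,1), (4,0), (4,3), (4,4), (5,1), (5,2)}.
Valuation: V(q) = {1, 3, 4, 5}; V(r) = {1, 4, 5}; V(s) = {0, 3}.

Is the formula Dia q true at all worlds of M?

No

Let φ = Dia q. Evaluate φ at each world:
  0 (successors {1, 5}): φ is true.
  1 (successors {3, 4}): φ is true.
  2 (successors {2}): φ is false.
  3 (successors {1}): φ is true.
  4 (successors {0, 3, 4}): φ is true.
  5 (successors {1, 2}): φ is true.
Detail at 2 (counterexample):
  At 2: Dia q requires q at some successor in {2}.
    At 2: q is false.
  So Dia q is false at 2.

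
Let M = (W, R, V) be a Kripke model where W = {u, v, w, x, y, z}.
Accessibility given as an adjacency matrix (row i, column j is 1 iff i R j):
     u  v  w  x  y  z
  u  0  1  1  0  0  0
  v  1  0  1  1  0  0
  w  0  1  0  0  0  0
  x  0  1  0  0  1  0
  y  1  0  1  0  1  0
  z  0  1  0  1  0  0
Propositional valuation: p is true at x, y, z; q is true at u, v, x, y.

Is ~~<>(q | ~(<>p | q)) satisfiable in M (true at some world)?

Yes

Let φ = ~~<>(q | ~(<>p | q)). Evaluate φ at each world:
  u (successors {v, w}): φ is true.
  v (successors {u, w, x}): φ is true.
  w (successors {v}): φ is true.
  x (successors {v, y}): φ is true.
  y (successors {u, w, y}): φ is true.
  z (successors {v, x}): φ is true.
Detail at u (witness):
  At u: ~<>(q | ~(<>p | q)) is false, so ~~<>(q | ~(<>p | q)) is true.
    At u: <>(q | ~(<>p | q)) is true, so ~<>(q | ~(<>p | q)) is false.
      At u: <>(q | ~(<>p | q)) requires q | ~(<>p | q) at some successor in {v, w}.
        q | ~(<>p | q) holds at v, so <>(q | ~(<>p | q)) is true at u.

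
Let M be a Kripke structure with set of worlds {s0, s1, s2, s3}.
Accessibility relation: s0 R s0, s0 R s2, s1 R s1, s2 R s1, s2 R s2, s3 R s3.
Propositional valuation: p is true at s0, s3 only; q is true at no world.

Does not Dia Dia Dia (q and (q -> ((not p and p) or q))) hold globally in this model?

Let φ = not Dia Dia Dia (q and (q -> ((not p and p) or q))). Evaluate φ at each world:
  s0 (successors {s0, s2}): φ is true.
  s1 (successors {s1}): φ is true.
  s2 (successors {s1, s2}): φ is true.
  s3 (successors {s3}): φ is true.
For instance, at s3:
  At s3: Dia Dia Dia (q and (q -> ((not p and p) or q))) is false, so not Dia Dia Dia (q and (q -> ((not p and p) or q))) is true.
    At s3: Dia Dia Dia (q and (q -> ((not p and p) or q))) requires Dia Dia (q and (q -> ((not p and p) or q))) at some successor in {s3}.
      At s3: Dia Dia (q and (q -> ((not p and p) or q))) is false.
    So Dia Dia Dia (q and (q -> ((not p and p) or q))) is false at s3.

Yes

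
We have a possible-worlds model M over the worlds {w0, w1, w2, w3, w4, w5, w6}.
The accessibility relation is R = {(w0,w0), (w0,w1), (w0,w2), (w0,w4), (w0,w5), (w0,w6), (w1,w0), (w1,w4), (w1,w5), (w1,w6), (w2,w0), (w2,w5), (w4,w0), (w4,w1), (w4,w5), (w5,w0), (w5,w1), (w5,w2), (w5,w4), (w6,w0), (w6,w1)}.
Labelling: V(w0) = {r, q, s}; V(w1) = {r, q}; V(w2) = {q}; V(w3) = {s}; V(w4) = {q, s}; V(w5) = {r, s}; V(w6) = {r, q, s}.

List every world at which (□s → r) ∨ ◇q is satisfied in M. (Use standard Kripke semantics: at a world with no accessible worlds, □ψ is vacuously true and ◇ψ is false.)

Recall that □ψ holds at a world iff ψ holds at every accessible world, and ◇ψ holds iff ψ holds at some accessible world.
Let φ = (□s → r) ∨ ◇q. Evaluate φ at each world:
  w0 (successors {w0, w1, w2, w4, w5, w6}): φ is true.
  w1 (successors {w0, w4, w5, w6}): φ is true.
  w2 (successors {w0, w5}): φ is true.
  w3 (successors ∅): φ is false.
  w4 (successors {w0, w1, w5}): φ is true.
  w5 (successors {w0, w1, w2, w4}): φ is true.
  w6 (successors {w0, w1}): φ is true.
For instance, at w1:
  At w1: □s → r is true, ◇q is true, so (□s → r) ∨ ◇q is true.
    At w1: □s is true, r is true, so □s → r is true.
      At w1: □s requires s at every successor {w0, w4, w5, w6}.
        At w0: s is true.
        At w4: s is true.
        At w5: s is true.
        At w6: s is true.
      So □s is true at w1.
    At w1: ◇q requires q at some successor in {w0, w4, w5, w6}.
      q holds at w0, so ◇q is true at w1.
Satisfying worlds: {w0, w1, w2, w4, w5, w6}

w0, w1, w2, w4, w5, w6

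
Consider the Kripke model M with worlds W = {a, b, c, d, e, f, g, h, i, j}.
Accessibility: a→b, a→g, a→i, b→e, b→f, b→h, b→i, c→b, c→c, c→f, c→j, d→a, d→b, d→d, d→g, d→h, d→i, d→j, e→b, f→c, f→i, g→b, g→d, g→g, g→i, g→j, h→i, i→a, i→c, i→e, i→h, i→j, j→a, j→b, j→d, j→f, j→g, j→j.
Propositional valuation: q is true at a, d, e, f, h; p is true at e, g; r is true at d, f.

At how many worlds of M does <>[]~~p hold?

Let φ = <>[]~~p. Evaluate φ at each world:
  a (successors {b, g, i}): φ is false.
  b (successors {e, f, h, i}): φ is false.
  c (successors {b, c, f, j}): φ is false.
  d (successors {a, b, d, g, h, i, j}): φ is false.
  e (successors {b}): φ is false.
  f (successors {c, i}): φ is false.
  g (successors {b, d, g, i, j}): φ is false.
  h (successors {i}): φ is false.
  i (successors {a, c, e, h, j}): φ is false.
  j (successors {a, b, d, f, g, j}): φ is false.
For instance, at c:
  At c: <>[]~~p requires []~~p at some successor in {b, c, f, j}.
    At b: []~~p is false.
    At c: []~~p is false.
    At f: []~~p is false.
    At j: []~~p is false.
  So <>[]~~p is false at c.
Satisfying worlds: none.

0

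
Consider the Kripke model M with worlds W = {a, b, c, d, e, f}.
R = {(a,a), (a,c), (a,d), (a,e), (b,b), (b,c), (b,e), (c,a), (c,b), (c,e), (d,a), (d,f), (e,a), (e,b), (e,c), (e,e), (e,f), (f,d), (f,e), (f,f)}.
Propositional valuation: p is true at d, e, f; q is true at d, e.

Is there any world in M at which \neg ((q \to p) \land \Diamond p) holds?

No

Recall that \Diamond ψ holds at a world iff ψ holds at some accessible world.
Let φ = \neg ((q \to p) \land \Diamond p). Evaluate φ at each world:
  a (successors {a, c, d, e}): φ is false.
  b (successors {b, c, e}): φ is false.
  c (successors {a, b, e}): φ is false.
  d (successors {a, f}): φ is false.
  e (successors {a, b, c, e, f}): φ is false.
  f (successors {d, e, f}): φ is false.
For instance, at f:
  At f: (q \to p) \land \Diamond p is true, so \neg ((q \to p) \land \Diamond p) is false.
    At f: q \to p is true, \Diamond p is true, so (q \to p) \land \Diamond p is true.
      At f: \Diamond p requires p at some successor in {d, e, f}.
        p holds at d, so \Diamond p is true at f.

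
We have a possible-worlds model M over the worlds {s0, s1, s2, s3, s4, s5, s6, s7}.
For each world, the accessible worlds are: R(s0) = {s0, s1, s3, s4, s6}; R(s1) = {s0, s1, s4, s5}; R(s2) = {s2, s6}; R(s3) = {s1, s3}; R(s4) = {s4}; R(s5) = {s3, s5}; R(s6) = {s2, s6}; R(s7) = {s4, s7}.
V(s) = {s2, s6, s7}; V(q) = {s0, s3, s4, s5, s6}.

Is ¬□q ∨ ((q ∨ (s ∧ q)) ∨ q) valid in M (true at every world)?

Recall that □ψ holds at a world iff ψ holds at every accessible world, and ◇ψ holds iff ψ holds at some accessible world.
Let φ = ¬□q ∨ ((q ∨ (s ∧ q)) ∨ q). Evaluate φ at each world:
  s0 (successors {s0, s1, s3, s4, s6}): φ is true.
  s1 (successors {s0, s1, s4, s5}): φ is true.
  s2 (successors {s2, s6}): φ is true.
  s3 (successors {s1, s3}): φ is true.
  s4 (successors {s4}): φ is true.
  s5 (successors {s3, s5}): φ is true.
  s6 (successors {s2, s6}): φ is true.
  s7 (successors {s4, s7}): φ is true.
For instance, at s0:
  At s0: ¬□q is true, (q ∨ (s ∧ q)) ∨ q is true, so ¬□q ∨ ((q ∨ (s ∧ q)) ∨ q) is true.
    At s0: □q is false, so ¬□q is true.
      At s0: □q requires q at every successor {s0, s1, s3, s4, s6}.
        q fails at s1, so □q is false at s0.

Yes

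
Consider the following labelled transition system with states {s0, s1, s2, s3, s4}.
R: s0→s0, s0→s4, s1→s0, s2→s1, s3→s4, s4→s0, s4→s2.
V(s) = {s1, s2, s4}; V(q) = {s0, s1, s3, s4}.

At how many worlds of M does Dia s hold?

4

Let φ = Dia s. Evaluate φ at each world:
  s0 (successors {s0, s4}): φ is true.
  s1 (successors {s0}): φ is false.
  s2 (successors {s1}): φ is true.
  s3 (successors {s4}): φ is true.
  s4 (successors {s0, s2}): φ is true.
For instance, at s2:
  At s2: Dia s requires s at some successor in {s1}.
    s holds at s1, so Dia s is true at s2.
Satisfying worlds: {s0, s2, s3, s4}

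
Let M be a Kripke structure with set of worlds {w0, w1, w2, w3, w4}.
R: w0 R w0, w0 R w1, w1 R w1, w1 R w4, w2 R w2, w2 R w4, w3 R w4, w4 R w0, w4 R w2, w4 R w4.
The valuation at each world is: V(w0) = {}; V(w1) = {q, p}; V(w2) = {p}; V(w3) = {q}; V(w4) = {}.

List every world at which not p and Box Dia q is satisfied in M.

Recall that Box ψ holds at a world iff ψ holds at every accessible world, and Dia ψ holds iff ψ holds at some accessible world.
Let φ = not p and Box Dia q. Evaluate φ at each world:
  w0 (successors {w0, w1}): φ is true.
  w1 (successors {w1, w4}): φ is false.
  w2 (successors {w2, w4}): φ is false.
  w3 (successors {w4}): φ is false.
  w4 (successors {w0, w2, w4}): φ is false.
For instance, at w2:
  At w2: not p is false, Box Dia q is false, so not p and Box Dia q is false.
    At w2: Box Dia q requires Dia q at every successor {w2, w4}.
      Dia q fails at w2, so Box Dia q is false at w2.
Satisfying worlds: {w0}

w0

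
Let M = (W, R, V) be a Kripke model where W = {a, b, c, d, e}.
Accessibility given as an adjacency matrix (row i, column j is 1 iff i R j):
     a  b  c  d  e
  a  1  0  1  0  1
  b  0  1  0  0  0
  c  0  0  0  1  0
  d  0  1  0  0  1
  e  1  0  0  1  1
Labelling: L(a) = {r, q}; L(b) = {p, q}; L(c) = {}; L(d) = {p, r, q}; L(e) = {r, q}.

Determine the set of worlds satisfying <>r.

a, c, d, e

Let φ = <>r. Evaluate φ at each world:
  a (successors {a, c, e}): φ is true.
  b (successors {b}): φ is false.
  c (successors {d}): φ is true.
  d (successors {b, e}): φ is true.
  e (successors {a, d, e}): φ is true.
For instance, at e:
  At e: <>r requires r at some successor in {a, d, e}.
    r holds at a, so <>r is true at e.
Satisfying worlds: {a, c, d, e}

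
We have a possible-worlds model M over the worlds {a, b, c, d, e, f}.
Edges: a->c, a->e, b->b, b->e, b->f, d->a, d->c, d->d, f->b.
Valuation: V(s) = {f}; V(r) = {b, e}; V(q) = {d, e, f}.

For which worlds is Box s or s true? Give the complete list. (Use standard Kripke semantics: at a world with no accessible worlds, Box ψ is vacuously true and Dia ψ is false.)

c, e, f

Recall that Box ψ holds at a world iff ψ holds at every accessible world, and Dia ψ holds iff ψ holds at some accessible world.
Let φ = Box s or s. Evaluate φ at each world:
  a (successors {c, e}): φ is false.
  b (successors {b, e, f}): φ is false.
  c (successors ∅): φ is true.
  d (successors {a, c, d}): φ is false.
  e (successors ∅): φ is true.
  f (successors {b}): φ is true.
For instance, at b:
  At b: Box s is false, s is false, so Box s or s is false.
    At b: Box s requires s at every successor {b, e, f}.
      s fails at b, so Box s is false at b.
Satisfying worlds: {c, e, f}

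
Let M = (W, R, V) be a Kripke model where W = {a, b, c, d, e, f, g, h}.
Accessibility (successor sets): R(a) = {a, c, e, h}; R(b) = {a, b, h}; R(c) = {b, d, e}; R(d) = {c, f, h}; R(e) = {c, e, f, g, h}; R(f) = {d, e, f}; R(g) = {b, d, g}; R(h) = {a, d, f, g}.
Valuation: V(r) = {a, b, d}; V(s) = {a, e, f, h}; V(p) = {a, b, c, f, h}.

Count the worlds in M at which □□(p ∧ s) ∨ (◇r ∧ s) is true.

3

Let φ = □□(p ∧ s) ∨ (◇r ∧ s). Evaluate φ at each world:
  a (successors {a, c, e, h}): φ is true.
  b (successors {a, b, h}): φ is false.
  c (successors {b, d, e}): φ is false.
  d (successors {c, f, h}): φ is false.
  e (successors {c, e, f, g, h}): φ is false.
  f (successors {d, e, f}): φ is true.
  g (successors {b, d, g}): φ is false.
  h (successors {a, d, f, g}): φ is true.
For instance, at f:
  At f: □□(p ∧ s) is false, ◇r ∧ s is true, so □□(p ∧ s) ∨ (◇r ∧ s) is true.
    At f: □□(p ∧ s) requires □(p ∧ s) at every successor {d, e, f}.
      □(p ∧ s) fails at d, so □□(p ∧ s) is false at f.
    At f: ◇r is true, s is true, so ◇r ∧ s is true.
      At f: ◇r requires r at some successor in {d, e, f}.
        r holds at d, so ◇r is true at f.
Satisfying worlds: {a, f, h}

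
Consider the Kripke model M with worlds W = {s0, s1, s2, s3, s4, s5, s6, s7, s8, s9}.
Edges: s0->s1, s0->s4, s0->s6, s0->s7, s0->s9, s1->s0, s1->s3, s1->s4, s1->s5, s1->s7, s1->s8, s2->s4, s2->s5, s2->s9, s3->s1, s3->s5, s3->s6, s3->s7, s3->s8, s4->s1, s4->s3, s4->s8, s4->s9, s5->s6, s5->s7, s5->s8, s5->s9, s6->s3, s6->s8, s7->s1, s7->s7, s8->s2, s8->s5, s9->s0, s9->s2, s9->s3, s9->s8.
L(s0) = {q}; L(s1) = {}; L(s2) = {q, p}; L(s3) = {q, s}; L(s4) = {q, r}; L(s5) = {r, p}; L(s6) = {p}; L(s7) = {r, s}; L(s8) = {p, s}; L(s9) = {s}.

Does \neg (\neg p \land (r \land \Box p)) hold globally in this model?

Yes

Let φ = \neg (\neg p \land (r \land \Box p)). Evaluate φ at each world:
  s0 (successors {s1, s4, s6, s7, s9}): φ is true.
  s1 (successors {s0, s3, s4, s5, s7, s8}): φ is true.
  s2 (successors {s4, s5, s9}): φ is true.
  s3 (successors {s1, s5, s6, s7, s8}): φ is true.
  s4 (successors {s1, s3, s8, s9}): φ is true.
  s5 (successors {s6, s7, s8, s9}): φ is true.
  s6 (successors {s3, s8}): φ is true.
  s7 (successors {s1, s7}): φ is true.
  s8 (successors {s2, s5}): φ is true.
  s9 (successors {s0, s2, s3, s8}): φ is true.
For instance, at s6:
  At s6: \neg p \land (r \land \Box p) is false, so \neg (\neg p \land (r \land \Box p)) is true.
    At s6: \neg p is false, r \land \Box p is false, so \neg p \land (r \land \Box p) is false.
      At s6: r is false, \Box p is false, so r \land \Box p is false.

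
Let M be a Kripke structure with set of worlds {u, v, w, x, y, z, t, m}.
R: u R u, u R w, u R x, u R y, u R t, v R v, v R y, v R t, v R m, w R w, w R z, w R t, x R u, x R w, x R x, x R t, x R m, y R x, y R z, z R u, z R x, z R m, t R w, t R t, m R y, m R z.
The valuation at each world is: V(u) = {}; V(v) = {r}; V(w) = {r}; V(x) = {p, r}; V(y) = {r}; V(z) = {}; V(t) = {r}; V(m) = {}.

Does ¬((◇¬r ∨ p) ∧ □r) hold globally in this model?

Let φ = ¬((◇¬r ∨ p) ∧ □r). Evaluate φ at each world:
  u (successors {u, w, x, y, t}): φ is true.
  v (successors {v, y, t, m}): φ is true.
  w (successors {w, z, t}): φ is true.
  x (successors {u, w, x, t, m}): φ is true.
  y (successors {x, z}): φ is true.
  z (successors {u, x, m}): φ is true.
  t (successors {w, t}): φ is true.
  m (successors {y, z}): φ is true.
For instance, at x:
  At x: (◇¬r ∨ p) ∧ □r is false, so ¬((◇¬r ∨ p) ∧ □r) is true.
    At x: ◇¬r ∨ p is true, □r is false, so (◇¬r ∨ p) ∧ □r is false.
      At x: ◇¬r is true, p is true, so ◇¬r ∨ p is true.
      At x: □r requires r at every successor {u, w, x, t, m}.
        r fails at u, so □r is false at x.

Yes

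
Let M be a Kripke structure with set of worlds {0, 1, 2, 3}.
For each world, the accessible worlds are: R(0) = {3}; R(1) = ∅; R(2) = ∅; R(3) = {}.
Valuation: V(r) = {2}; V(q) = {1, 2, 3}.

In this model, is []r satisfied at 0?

No

At 0: []r requires r at every successor {3}.
  r fails at 3, so []r is false at 0.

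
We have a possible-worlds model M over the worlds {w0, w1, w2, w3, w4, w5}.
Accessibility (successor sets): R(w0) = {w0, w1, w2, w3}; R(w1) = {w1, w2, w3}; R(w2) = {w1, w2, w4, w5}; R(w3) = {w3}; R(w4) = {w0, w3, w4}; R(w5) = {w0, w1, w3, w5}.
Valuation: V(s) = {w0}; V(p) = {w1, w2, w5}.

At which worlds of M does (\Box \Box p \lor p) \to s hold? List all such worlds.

w0, w3, w4

Let φ = (\Box \Box p \lor p) \to s. Evaluate φ at each world:
  w0 (successors {w0, w1, w2, w3}): φ is true.
  w1 (successors {w1, w2, w3}): φ is false.
  w2 (successors {w1, w2, w4, w5}): φ is false.
  w3 (successors {w3}): φ is true.
  w4 (successors {w0, w3, w4}): φ is true.
  w5 (successors {w0, w1, w3, w5}): φ is false.
For instance, at w2:
  At w2: \Box \Box p \lor p is true, s is false, so (\Box \Box p \lor p) \to s is false.
    At w2: \Box \Box p is false, p is true, so \Box \Box p \lor p is true.
      At w2: \Box \Box p requires \Box p at every successor {w1, w2, w4, w5}.
        \Box p fails at w1, so \Box \Box p is false at w2.
Satisfying worlds: {w0, w3, w4}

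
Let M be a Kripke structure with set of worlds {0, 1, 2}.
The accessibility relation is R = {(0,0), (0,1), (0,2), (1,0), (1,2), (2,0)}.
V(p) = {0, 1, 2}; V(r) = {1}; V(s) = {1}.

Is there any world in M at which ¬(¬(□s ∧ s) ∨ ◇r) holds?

No

Let φ = ¬(¬(□s ∧ s) ∨ ◇r). Evaluate φ at each world:
  0 (successors {0, 1, 2}): φ is false.
  1 (successors {0, 2}): φ is false.
  2 (successors {0}): φ is false.
For instance, at 0:
  At 0: ¬(□s ∧ s) ∨ ◇r is true, so ¬(¬(□s ∧ s) ∨ ◇r) is false.
    At 0: ¬(□s ∧ s) is true, ◇r is true, so ¬(□s ∧ s) ∨ ◇r is true.
      At 0: □s ∧ s is false, so ¬(□s ∧ s) is true.
      At 0: ◇r requires r at some successor in {0, 1, 2}.
        r holds at 1, so ◇r is true at 0.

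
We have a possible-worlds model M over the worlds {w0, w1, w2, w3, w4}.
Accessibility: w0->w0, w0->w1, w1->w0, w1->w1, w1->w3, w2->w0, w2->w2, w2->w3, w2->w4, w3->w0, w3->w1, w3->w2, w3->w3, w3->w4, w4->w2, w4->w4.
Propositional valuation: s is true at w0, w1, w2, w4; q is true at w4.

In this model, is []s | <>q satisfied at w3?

Recall that []ψ holds at a world iff ψ holds at every accessible world, and <>ψ holds iff ψ holds at some accessible world.
At w3: []s is false, <>q is true, so []s | <>q is true.
  At w3: []s requires s at every successor {w0, w1, w2, w3, w4}.
    s fails at w3, so []s is false at w3.
  At w3: <>q requires q at some successor in {w0, w1, w2, w3, w4}.
    q holds at w4, so <>q is true at w3.

Yes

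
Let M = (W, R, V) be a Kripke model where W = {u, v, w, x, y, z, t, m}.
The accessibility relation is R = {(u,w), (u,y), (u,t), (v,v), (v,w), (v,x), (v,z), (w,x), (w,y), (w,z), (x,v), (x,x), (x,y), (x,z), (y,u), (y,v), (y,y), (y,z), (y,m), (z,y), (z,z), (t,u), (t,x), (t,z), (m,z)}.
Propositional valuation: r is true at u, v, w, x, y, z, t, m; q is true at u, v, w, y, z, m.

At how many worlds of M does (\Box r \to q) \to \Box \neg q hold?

Let φ = (\Box r \to q) \to \Box \neg q. Evaluate φ at each world:
  u (successors {w, y, t}): φ is false.
  v (successors {v, w, x, z}): φ is false.
  w (successors {x, y, z}): φ is false.
  x (successors {v, x, y, z}): φ is true.
  y (successors {u, v, y, z, m}): φ is false.
  z (successors {y, z}): φ is false.
  t (successors {u, x, z}): φ is true.
  m (successors {z}): φ is false.
For instance, at z:
  At z: \Box r \to q is true, \Box \neg q is false, so (\Box r \to q) \to \Box \neg q is false.
    At z: \Box r is true, q is true, so \Box r \to q is true.
      At z: \Box r requires r at every successor {y, z}.
        At y: r is true.
        At z: r is true.
      So \Box r is true at z.
    At z: \Box \neg q requires \neg q at every successor {y, z}.
      \neg q fails at y, so \Box \neg q is false at z.
Satisfying worlds: {x, t}

2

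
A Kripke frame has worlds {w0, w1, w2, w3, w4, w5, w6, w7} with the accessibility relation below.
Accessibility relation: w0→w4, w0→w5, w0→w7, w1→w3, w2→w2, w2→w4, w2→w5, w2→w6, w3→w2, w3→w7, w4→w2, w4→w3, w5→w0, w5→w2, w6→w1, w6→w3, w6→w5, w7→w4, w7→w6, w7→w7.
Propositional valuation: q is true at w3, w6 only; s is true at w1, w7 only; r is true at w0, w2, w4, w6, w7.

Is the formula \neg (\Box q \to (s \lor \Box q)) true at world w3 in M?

At w3: \Box q \to (s \lor \Box q) is true, so \neg (\Box q \to (s \lor \Box q)) is false.
  At w3: \Box q is false, s \lor \Box q is false, so \Box q \to (s \lor \Box q) is true.
    At w3: \Box q requires q at every successor {w2, w7}.
      q fails at w2, so \Box q is false at w3.
    At w3: s is false, \Box q is false, so s \lor \Box q is false.
      At w3: \Box q requires q at every successor {w2, w7}.
        q fails at w2, so \Box q is false at w3.

No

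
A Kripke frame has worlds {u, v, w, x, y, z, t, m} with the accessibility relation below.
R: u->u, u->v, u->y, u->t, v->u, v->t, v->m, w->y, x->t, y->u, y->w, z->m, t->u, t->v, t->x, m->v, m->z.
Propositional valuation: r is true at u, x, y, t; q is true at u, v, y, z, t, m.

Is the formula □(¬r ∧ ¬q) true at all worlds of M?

Recall that □ψ holds at a world iff ψ holds at every accessible world, and ◇ψ holds iff ψ holds at some accessible world.
Let φ = □(¬r ∧ ¬q). Evaluate φ at each world:
  u (successors {u, v, y, t}): φ is false.
  v (successors {u, t, m}): φ is false.
  w (successors {y}): φ is false.
  x (successors {t}): φ is false.
  y (successors {u, w}): φ is false.
  z (successors {m}): φ is false.
  t (successors {u, v, x}): φ is false.
  m (successors {v, z}): φ is false.
Detail at u (counterexample):
  At u: □(¬r ∧ ¬q) requires ¬r ∧ ¬q at every successor {u, v, y, t}.
    ¬r ∧ ¬q fails at u, so □(¬r ∧ ¬q) is false at u.

No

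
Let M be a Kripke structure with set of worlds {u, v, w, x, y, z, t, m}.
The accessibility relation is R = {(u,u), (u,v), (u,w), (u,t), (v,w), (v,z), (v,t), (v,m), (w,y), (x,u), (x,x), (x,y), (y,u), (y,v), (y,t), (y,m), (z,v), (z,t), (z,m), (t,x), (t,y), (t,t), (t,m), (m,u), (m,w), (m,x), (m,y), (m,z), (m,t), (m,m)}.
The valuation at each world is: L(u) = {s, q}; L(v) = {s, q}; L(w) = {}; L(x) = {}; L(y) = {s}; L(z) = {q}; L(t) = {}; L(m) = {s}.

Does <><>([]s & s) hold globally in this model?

No

Recall that []ψ holds at a world iff ψ holds at every accessible world, and <>ψ holds iff ψ holds at some accessible world.
Let φ = <><>([]s & s). Evaluate φ at each world:
  u (successors {u, v, w, t}): φ is false.
  v (successors {w, z, t, m}): φ is false.
  w (successors {y}): φ is false.
  x (successors {u, x, y}): φ is false.
  y (successors {u, v, t, m}): φ is false.
  z (successors {v, t, m}): φ is false.
  t (successors {x, y, t, m}): φ is false.
  m (successors {u, w, x, y, z, t, m}): φ is false.
Detail at u (counterexample):
  At u: <><>([]s & s) requires <>([]s & s) at some successor in {u, v, w, t}.
    At u: <>([]s & s) is false.
    At v: <>([]s & s) is false.
    At w: <>([]s & s) is false.
    At t: <>([]s & s) is false.
  So <><>([]s & s) is false at u.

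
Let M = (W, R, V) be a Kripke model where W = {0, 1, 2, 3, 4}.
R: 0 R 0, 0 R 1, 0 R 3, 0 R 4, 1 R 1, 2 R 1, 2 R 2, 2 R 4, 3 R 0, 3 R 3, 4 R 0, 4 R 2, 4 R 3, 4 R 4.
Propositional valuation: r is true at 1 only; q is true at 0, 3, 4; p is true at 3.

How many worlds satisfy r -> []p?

4

Recall that []ψ holds at a world iff ψ holds at every accessible world, and <>ψ holds iff ψ holds at some accessible world.
Let φ = r -> []p. Evaluate φ at each world:
  0 (successors {0, 1, 3, 4}): φ is true.
  1 (successors {1}): φ is false.
  2 (successors {1, 2, 4}): φ is true.
  3 (successors {0, 3}): φ is true.
  4 (successors {0, 2, 3, 4}): φ is true.
For instance, at 0:
  At 0: r is false, []p is false, so r -> []p is true.
    At 0: []p requires p at every successor {0, 1, 3, 4}.
      p fails at 0, so []p is false at 0.
Satisfying worlds: {0, 2, 3, 4}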